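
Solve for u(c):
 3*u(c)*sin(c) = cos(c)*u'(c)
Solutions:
 u(c) = C1/cos(c)^3


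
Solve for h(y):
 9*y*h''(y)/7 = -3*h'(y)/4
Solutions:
 h(y) = C1 + C2*y^(5/12)


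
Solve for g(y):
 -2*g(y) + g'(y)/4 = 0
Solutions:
 g(y) = C1*exp(8*y)


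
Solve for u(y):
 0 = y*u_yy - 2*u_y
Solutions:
 u(y) = C1 + C2*y^3


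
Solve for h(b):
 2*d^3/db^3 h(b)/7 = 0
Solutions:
 h(b) = C1 + C2*b + C3*b^2


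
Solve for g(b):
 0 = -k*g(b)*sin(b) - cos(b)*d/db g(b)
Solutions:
 g(b) = C1*exp(k*log(cos(b)))


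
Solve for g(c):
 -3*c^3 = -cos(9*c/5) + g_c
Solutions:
 g(c) = C1 - 3*c^4/4 + 5*sin(9*c/5)/9


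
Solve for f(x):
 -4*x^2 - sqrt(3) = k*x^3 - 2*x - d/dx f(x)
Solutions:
 f(x) = C1 + k*x^4/4 + 4*x^3/3 - x^2 + sqrt(3)*x


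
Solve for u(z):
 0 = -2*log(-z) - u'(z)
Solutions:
 u(z) = C1 - 2*z*log(-z) + 2*z


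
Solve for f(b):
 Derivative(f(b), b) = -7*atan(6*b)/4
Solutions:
 f(b) = C1 - 7*b*atan(6*b)/4 + 7*log(36*b^2 + 1)/48


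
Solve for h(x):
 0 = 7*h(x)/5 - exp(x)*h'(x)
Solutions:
 h(x) = C1*exp(-7*exp(-x)/5)


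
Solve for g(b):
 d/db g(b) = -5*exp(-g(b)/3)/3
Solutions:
 g(b) = 3*log(C1 - 5*b/9)


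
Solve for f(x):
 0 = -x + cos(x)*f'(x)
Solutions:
 f(x) = C1 + Integral(x/cos(x), x)


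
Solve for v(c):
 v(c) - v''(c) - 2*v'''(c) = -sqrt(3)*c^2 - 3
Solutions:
 v(c) = C1*exp(-c*((6*sqrt(78) + 53)^(-1/3) + 2 + (6*sqrt(78) + 53)^(1/3))/12)*sin(sqrt(3)*c*(-(6*sqrt(78) + 53)^(1/3) + (6*sqrt(78) + 53)^(-1/3))/12) + C2*exp(-c*((6*sqrt(78) + 53)^(-1/3) + 2 + (6*sqrt(78) + 53)^(1/3))/12)*cos(sqrt(3)*c*(-(6*sqrt(78) + 53)^(1/3) + (6*sqrt(78) + 53)^(-1/3))/12) + C3*exp(c*(-1 + (6*sqrt(78) + 53)^(-1/3) + (6*sqrt(78) + 53)^(1/3))/6) - sqrt(3)*c^2 - 2*sqrt(3) - 3


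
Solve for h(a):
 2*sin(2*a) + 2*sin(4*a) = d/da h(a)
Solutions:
 h(a) = C1 - cos(2*a) - cos(4*a)/2


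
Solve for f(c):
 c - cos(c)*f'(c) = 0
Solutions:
 f(c) = C1 + Integral(c/cos(c), c)


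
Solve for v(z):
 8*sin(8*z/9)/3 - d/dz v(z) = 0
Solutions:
 v(z) = C1 - 3*cos(8*z/9)


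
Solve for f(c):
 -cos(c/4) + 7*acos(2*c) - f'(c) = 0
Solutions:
 f(c) = C1 + 7*c*acos(2*c) - 7*sqrt(1 - 4*c^2)/2 - 4*sin(c/4)


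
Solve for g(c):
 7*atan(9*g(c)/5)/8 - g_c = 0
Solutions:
 Integral(1/atan(9*_y/5), (_y, g(c))) = C1 + 7*c/8


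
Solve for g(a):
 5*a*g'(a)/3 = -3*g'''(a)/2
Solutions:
 g(a) = C1 + Integral(C2*airyai(-30^(1/3)*a/3) + C3*airybi(-30^(1/3)*a/3), a)


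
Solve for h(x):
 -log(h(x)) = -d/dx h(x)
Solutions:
 li(h(x)) = C1 + x


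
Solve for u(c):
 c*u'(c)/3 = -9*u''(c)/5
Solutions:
 u(c) = C1 + C2*erf(sqrt(30)*c/18)


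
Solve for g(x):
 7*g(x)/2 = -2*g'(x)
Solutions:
 g(x) = C1*exp(-7*x/4)


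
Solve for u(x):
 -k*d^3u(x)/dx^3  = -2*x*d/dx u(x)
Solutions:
 u(x) = C1 + Integral(C2*airyai(2^(1/3)*x*(1/k)^(1/3)) + C3*airybi(2^(1/3)*x*(1/k)^(1/3)), x)


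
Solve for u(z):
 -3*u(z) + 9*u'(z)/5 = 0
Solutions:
 u(z) = C1*exp(5*z/3)


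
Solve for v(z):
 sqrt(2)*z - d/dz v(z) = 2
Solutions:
 v(z) = C1 + sqrt(2)*z^2/2 - 2*z


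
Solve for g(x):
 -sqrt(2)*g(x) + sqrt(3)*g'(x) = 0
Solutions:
 g(x) = C1*exp(sqrt(6)*x/3)


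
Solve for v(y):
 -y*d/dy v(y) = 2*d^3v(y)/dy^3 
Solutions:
 v(y) = C1 + Integral(C2*airyai(-2^(2/3)*y/2) + C3*airybi(-2^(2/3)*y/2), y)


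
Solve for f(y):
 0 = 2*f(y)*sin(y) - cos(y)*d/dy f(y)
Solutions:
 f(y) = C1/cos(y)^2


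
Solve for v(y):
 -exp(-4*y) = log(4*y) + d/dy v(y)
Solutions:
 v(y) = C1 - y*log(y) + y*(1 - 2*log(2)) + exp(-4*y)/4


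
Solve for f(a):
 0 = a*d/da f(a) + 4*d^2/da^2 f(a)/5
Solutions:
 f(a) = C1 + C2*erf(sqrt(10)*a/4)


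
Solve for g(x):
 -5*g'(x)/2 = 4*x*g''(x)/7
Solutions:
 g(x) = C1 + C2/x^(27/8)


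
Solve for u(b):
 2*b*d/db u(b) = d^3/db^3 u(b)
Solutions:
 u(b) = C1 + Integral(C2*airyai(2^(1/3)*b) + C3*airybi(2^(1/3)*b), b)


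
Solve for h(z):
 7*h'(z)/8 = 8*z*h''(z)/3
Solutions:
 h(z) = C1 + C2*z^(85/64)


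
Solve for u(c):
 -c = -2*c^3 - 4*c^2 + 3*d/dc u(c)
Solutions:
 u(c) = C1 + c^4/6 + 4*c^3/9 - c^2/6


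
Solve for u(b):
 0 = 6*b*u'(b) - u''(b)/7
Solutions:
 u(b) = C1 + C2*erfi(sqrt(21)*b)


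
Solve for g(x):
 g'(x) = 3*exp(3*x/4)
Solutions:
 g(x) = C1 + 4*exp(3*x/4)


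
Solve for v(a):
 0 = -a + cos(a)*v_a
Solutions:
 v(a) = C1 + Integral(a/cos(a), a)


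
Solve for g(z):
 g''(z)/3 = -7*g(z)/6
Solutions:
 g(z) = C1*sin(sqrt(14)*z/2) + C2*cos(sqrt(14)*z/2)


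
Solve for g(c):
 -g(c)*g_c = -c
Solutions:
 g(c) = -sqrt(C1 + c^2)
 g(c) = sqrt(C1 + c^2)


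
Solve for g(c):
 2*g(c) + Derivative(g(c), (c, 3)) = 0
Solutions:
 g(c) = C3*exp(-2^(1/3)*c) + (C1*sin(2^(1/3)*sqrt(3)*c/2) + C2*cos(2^(1/3)*sqrt(3)*c/2))*exp(2^(1/3)*c/2)


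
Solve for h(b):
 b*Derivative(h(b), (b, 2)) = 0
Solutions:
 h(b) = C1 + C2*b


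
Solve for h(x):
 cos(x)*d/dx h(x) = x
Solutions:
 h(x) = C1 + Integral(x/cos(x), x)


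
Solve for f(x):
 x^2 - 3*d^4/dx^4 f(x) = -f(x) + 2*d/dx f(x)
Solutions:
 f(x) = C1*exp(x*(-2^(2/3) + 2^(1/3) + 2)/6)*sin(2^(1/3)*sqrt(3)*x*(1 + 2^(1/3))/6) + C2*exp(x*(-2^(2/3) + 2^(1/3) + 2)/6)*cos(2^(1/3)*sqrt(3)*x*(1 + 2^(1/3))/6) + C3*exp(-x) + C4*exp(x*(-2^(1/3) + 1 + 2^(2/3))/3) - x^2 - 4*x - 8


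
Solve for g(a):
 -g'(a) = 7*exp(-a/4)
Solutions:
 g(a) = C1 + 28*exp(-a/4)


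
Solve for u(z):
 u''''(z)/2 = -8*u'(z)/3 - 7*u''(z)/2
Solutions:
 u(z) = C1 + C2*exp(-3^(1/3)*z*(-(24 + sqrt(1605))^(1/3) + 7*3^(1/3)/(24 + sqrt(1605))^(1/3))/6)*sin(3^(1/6)*z*(21/(24 + sqrt(1605))^(1/3) + 3^(2/3)*(24 + sqrt(1605))^(1/3))/6) + C3*exp(-3^(1/3)*z*(-(24 + sqrt(1605))^(1/3) + 7*3^(1/3)/(24 + sqrt(1605))^(1/3))/6)*cos(3^(1/6)*z*(21/(24 + sqrt(1605))^(1/3) + 3^(2/3)*(24 + sqrt(1605))^(1/3))/6) + C4*exp(3^(1/3)*z*(-(24 + sqrt(1605))^(1/3) + 7*3^(1/3)/(24 + sqrt(1605))^(1/3))/3)


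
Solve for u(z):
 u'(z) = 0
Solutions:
 u(z) = C1


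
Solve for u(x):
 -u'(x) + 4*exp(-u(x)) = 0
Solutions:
 u(x) = log(C1 + 4*x)


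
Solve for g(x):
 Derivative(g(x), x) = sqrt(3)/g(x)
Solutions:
 g(x) = -sqrt(C1 + 2*sqrt(3)*x)
 g(x) = sqrt(C1 + 2*sqrt(3)*x)


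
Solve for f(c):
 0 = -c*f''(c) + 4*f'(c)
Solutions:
 f(c) = C1 + C2*c^5


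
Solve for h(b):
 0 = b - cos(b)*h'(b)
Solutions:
 h(b) = C1 + Integral(b/cos(b), b)


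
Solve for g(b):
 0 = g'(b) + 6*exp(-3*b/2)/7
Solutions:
 g(b) = C1 + 4*exp(-3*b/2)/7


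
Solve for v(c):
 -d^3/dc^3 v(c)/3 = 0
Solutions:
 v(c) = C1 + C2*c + C3*c^2


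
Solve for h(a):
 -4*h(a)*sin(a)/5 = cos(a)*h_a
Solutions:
 h(a) = C1*cos(a)^(4/5)


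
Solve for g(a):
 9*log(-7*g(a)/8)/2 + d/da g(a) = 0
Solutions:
 2*Integral(1/(log(-_y) - 3*log(2) + log(7)), (_y, g(a)))/9 = C1 - a


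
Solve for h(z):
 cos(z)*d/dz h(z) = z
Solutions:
 h(z) = C1 + Integral(z/cos(z), z)


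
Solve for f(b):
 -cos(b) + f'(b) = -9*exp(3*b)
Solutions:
 f(b) = C1 - 3*exp(3*b) + sin(b)


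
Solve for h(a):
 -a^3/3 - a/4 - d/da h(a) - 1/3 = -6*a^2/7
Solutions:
 h(a) = C1 - a^4/12 + 2*a^3/7 - a^2/8 - a/3


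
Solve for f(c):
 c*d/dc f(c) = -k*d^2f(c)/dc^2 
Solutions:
 f(c) = C1 + C2*sqrt(k)*erf(sqrt(2)*c*sqrt(1/k)/2)


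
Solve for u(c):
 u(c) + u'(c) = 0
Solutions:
 u(c) = C1*exp(-c)


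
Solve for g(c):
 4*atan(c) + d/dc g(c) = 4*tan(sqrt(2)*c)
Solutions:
 g(c) = C1 - 4*c*atan(c) + 2*log(c^2 + 1) - 2*sqrt(2)*log(cos(sqrt(2)*c))


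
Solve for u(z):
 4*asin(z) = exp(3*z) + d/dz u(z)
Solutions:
 u(z) = C1 + 4*z*asin(z) + 4*sqrt(1 - z^2) - exp(3*z)/3


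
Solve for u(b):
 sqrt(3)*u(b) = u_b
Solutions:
 u(b) = C1*exp(sqrt(3)*b)


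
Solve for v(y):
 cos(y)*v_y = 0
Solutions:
 v(y) = C1


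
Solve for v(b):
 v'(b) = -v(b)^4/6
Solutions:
 v(b) = 2^(1/3)*(1/(C1 + b))^(1/3)
 v(b) = 2^(1/3)*(-1 - sqrt(3)*I)*(1/(C1 + b))^(1/3)/2
 v(b) = 2^(1/3)*(-1 + sqrt(3)*I)*(1/(C1 + b))^(1/3)/2


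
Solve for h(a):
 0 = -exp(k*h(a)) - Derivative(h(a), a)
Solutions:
 h(a) = Piecewise((log(1/(C1*k + a*k))/k, Ne(k, 0)), (nan, True))
 h(a) = Piecewise((C1 - a, Eq(k, 0)), (nan, True))


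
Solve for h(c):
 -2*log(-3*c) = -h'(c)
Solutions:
 h(c) = C1 + 2*c*log(-c) + 2*c*(-1 + log(3))


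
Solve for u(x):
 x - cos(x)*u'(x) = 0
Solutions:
 u(x) = C1 + Integral(x/cos(x), x)


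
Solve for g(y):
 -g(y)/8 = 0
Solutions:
 g(y) = 0


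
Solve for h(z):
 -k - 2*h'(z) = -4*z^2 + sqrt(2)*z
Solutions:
 h(z) = C1 - k*z/2 + 2*z^3/3 - sqrt(2)*z^2/4


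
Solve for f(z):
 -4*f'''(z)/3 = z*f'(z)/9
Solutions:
 f(z) = C1 + Integral(C2*airyai(-18^(1/3)*z/6) + C3*airybi(-18^(1/3)*z/6), z)


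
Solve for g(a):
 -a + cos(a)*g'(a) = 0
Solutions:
 g(a) = C1 + Integral(a/cos(a), a)


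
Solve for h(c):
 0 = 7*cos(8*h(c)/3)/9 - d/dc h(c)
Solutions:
 -7*c/9 - 3*log(sin(8*h(c)/3) - 1)/16 + 3*log(sin(8*h(c)/3) + 1)/16 = C1


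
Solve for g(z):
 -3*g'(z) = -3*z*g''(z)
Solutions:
 g(z) = C1 + C2*z^2


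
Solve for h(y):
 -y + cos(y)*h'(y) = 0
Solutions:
 h(y) = C1 + Integral(y/cos(y), y)


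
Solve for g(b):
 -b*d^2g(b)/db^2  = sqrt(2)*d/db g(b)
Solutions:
 g(b) = C1 + C2*b^(1 - sqrt(2))


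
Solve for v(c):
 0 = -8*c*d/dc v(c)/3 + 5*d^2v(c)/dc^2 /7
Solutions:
 v(c) = C1 + C2*erfi(2*sqrt(105)*c/15)


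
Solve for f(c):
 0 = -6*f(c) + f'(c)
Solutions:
 f(c) = C1*exp(6*c)


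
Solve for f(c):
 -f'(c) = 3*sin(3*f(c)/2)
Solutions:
 f(c) = -2*acos((-C1 - exp(9*c))/(C1 - exp(9*c)))/3 + 4*pi/3
 f(c) = 2*acos((-C1 - exp(9*c))/(C1 - exp(9*c)))/3


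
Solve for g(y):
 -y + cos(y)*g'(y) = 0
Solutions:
 g(y) = C1 + Integral(y/cos(y), y)


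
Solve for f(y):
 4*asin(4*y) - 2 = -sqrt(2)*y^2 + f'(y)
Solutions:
 f(y) = C1 + sqrt(2)*y^3/3 + 4*y*asin(4*y) - 2*y + sqrt(1 - 16*y^2)


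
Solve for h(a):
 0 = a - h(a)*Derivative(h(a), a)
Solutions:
 h(a) = -sqrt(C1 + a^2)
 h(a) = sqrt(C1 + a^2)


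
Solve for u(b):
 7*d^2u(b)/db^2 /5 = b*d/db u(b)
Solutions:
 u(b) = C1 + C2*erfi(sqrt(70)*b/14)


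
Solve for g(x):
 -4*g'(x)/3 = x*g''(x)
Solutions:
 g(x) = C1 + C2/x^(1/3)


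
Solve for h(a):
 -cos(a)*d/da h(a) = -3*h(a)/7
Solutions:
 h(a) = C1*(sin(a) + 1)^(3/14)/(sin(a) - 1)^(3/14)


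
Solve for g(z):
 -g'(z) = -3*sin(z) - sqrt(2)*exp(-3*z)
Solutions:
 g(z) = C1 - 3*cos(z) - sqrt(2)*exp(-3*z)/3


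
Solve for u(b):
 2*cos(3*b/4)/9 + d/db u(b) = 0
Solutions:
 u(b) = C1 - 8*sin(3*b/4)/27


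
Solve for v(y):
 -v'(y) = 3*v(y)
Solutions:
 v(y) = C1*exp(-3*y)


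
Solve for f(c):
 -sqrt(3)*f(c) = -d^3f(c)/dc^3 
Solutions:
 f(c) = C3*exp(3^(1/6)*c) + (C1*sin(3^(2/3)*c/2) + C2*cos(3^(2/3)*c/2))*exp(-3^(1/6)*c/2)


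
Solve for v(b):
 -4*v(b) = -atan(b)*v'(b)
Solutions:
 v(b) = C1*exp(4*Integral(1/atan(b), b))


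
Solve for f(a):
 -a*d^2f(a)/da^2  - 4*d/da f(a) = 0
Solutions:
 f(a) = C1 + C2/a^3


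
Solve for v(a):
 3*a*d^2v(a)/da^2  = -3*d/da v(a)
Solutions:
 v(a) = C1 + C2*log(a)


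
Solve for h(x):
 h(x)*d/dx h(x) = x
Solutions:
 h(x) = -sqrt(C1 + x^2)
 h(x) = sqrt(C1 + x^2)


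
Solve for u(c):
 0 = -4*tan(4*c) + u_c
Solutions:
 u(c) = C1 - log(cos(4*c))


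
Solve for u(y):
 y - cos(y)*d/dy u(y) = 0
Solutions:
 u(y) = C1 + Integral(y/cos(y), y)


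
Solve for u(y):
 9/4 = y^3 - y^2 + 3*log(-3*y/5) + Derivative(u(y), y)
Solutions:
 u(y) = C1 - y^4/4 + y^3/3 - 3*y*log(-y) + y*(-3*log(3) + 3*log(5) + 21/4)


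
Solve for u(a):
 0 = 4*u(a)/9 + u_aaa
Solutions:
 u(a) = C3*exp(-2^(2/3)*3^(1/3)*a/3) + (C1*sin(2^(2/3)*3^(5/6)*a/6) + C2*cos(2^(2/3)*3^(5/6)*a/6))*exp(2^(2/3)*3^(1/3)*a/6)


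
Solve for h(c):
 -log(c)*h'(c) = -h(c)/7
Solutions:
 h(c) = C1*exp(li(c)/7)


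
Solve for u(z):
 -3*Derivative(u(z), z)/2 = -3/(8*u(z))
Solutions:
 u(z) = -sqrt(C1 + 2*z)/2
 u(z) = sqrt(C1 + 2*z)/2


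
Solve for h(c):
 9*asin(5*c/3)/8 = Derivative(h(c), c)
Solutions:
 h(c) = C1 + 9*c*asin(5*c/3)/8 + 9*sqrt(9 - 25*c^2)/40


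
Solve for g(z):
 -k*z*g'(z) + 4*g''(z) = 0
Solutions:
 g(z) = Piecewise((-sqrt(2)*sqrt(pi)*C1*erf(sqrt(2)*z*sqrt(-k)/4)/sqrt(-k) - C2, (k > 0) | (k < 0)), (-C1*z - C2, True))


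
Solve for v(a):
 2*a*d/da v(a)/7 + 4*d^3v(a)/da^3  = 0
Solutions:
 v(a) = C1 + Integral(C2*airyai(-14^(2/3)*a/14) + C3*airybi(-14^(2/3)*a/14), a)


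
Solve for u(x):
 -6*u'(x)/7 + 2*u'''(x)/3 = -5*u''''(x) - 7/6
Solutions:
 u(x) = C1 + C2*exp(-x*(28*7^(1/3)/(135*sqrt(163689) + 54619)^(1/3) + 28 + 7^(2/3)*(135*sqrt(163689) + 54619)^(1/3))/630)*sin(sqrt(3)*7^(1/3)*x*(-7^(1/3)*(135*sqrt(163689) + 54619)^(1/3) + 28/(135*sqrt(163689) + 54619)^(1/3))/630) + C3*exp(-x*(28*7^(1/3)/(135*sqrt(163689) + 54619)^(1/3) + 28 + 7^(2/3)*(135*sqrt(163689) + 54619)^(1/3))/630)*cos(sqrt(3)*7^(1/3)*x*(-7^(1/3)*(135*sqrt(163689) + 54619)^(1/3) + 28/(135*sqrt(163689) + 54619)^(1/3))/630) + C4*exp(x*(-14 + 28*7^(1/3)/(135*sqrt(163689) + 54619)^(1/3) + 7^(2/3)*(135*sqrt(163689) + 54619)^(1/3))/315) + 49*x/36


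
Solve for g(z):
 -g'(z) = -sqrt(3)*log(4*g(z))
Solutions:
 -sqrt(3)*Integral(1/(log(_y) + 2*log(2)), (_y, g(z)))/3 = C1 - z


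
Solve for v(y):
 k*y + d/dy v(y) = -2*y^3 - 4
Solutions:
 v(y) = C1 - k*y^2/2 - y^4/2 - 4*y


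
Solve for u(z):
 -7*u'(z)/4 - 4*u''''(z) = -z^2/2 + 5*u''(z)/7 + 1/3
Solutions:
 u(z) = C1 + C2*exp(-42^(1/3)*z*(-(3087 + sqrt(9571569))^(1/3) + 10*42^(1/3)/(3087 + sqrt(9571569))^(1/3))/168)*sin(14^(1/3)*3^(1/6)*z*(30*14^(1/3)/(3087 + sqrt(9571569))^(1/3) + 3^(2/3)*(3087 + sqrt(9571569))^(1/3))/168) + C3*exp(-42^(1/3)*z*(-(3087 + sqrt(9571569))^(1/3) + 10*42^(1/3)/(3087 + sqrt(9571569))^(1/3))/168)*cos(14^(1/3)*3^(1/6)*z*(30*14^(1/3)/(3087 + sqrt(9571569))^(1/3) + 3^(2/3)*(3087 + sqrt(9571569))^(1/3))/168) + C4*exp(42^(1/3)*z*(-(3087 + sqrt(9571569))^(1/3) + 10*42^(1/3)/(3087 + sqrt(9571569))^(1/3))/84) + 2*z^3/21 - 40*z^2/343 - 4804*z/50421


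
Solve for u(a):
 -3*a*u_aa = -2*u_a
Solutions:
 u(a) = C1 + C2*a^(5/3)


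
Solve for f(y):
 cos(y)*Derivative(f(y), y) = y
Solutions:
 f(y) = C1 + Integral(y/cos(y), y)


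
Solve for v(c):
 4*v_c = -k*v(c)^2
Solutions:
 v(c) = 4/(C1 + c*k)


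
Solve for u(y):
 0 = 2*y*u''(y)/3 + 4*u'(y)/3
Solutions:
 u(y) = C1 + C2/y


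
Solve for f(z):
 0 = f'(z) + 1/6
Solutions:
 f(z) = C1 - z/6


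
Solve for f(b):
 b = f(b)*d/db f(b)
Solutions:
 f(b) = -sqrt(C1 + b^2)
 f(b) = sqrt(C1 + b^2)


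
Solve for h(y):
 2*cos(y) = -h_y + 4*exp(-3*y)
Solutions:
 h(y) = C1 - 2*sin(y) - 4*exp(-3*y)/3


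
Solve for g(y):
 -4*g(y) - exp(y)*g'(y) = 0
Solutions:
 g(y) = C1*exp(4*exp(-y))


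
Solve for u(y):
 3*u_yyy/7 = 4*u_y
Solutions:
 u(y) = C1 + C2*exp(-2*sqrt(21)*y/3) + C3*exp(2*sqrt(21)*y/3)


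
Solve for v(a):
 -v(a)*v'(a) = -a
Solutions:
 v(a) = -sqrt(C1 + a^2)
 v(a) = sqrt(C1 + a^2)


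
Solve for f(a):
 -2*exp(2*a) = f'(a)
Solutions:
 f(a) = C1 - exp(2*a)


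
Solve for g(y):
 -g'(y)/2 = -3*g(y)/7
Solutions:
 g(y) = C1*exp(6*y/7)


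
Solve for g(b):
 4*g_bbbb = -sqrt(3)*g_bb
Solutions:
 g(b) = C1 + C2*b + C3*sin(3^(1/4)*b/2) + C4*cos(3^(1/4)*b/2)


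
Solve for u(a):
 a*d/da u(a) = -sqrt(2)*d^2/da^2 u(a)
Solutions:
 u(a) = C1 + C2*erf(2^(1/4)*a/2)


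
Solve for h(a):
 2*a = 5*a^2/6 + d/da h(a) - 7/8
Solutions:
 h(a) = C1 - 5*a^3/18 + a^2 + 7*a/8


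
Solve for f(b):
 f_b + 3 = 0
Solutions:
 f(b) = C1 - 3*b


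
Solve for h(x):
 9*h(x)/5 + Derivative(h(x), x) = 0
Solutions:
 h(x) = C1*exp(-9*x/5)


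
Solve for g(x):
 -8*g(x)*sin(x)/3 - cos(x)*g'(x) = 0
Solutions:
 g(x) = C1*cos(x)^(8/3)


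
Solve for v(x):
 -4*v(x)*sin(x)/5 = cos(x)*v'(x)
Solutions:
 v(x) = C1*cos(x)^(4/5)


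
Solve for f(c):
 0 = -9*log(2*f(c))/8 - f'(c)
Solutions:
 8*Integral(1/(log(_y) + log(2)), (_y, f(c)))/9 = C1 - c


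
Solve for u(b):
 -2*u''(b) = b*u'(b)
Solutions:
 u(b) = C1 + C2*erf(b/2)


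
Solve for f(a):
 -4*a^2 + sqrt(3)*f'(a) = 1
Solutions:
 f(a) = C1 + 4*sqrt(3)*a^3/9 + sqrt(3)*a/3


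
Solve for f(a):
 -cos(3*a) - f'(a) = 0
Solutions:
 f(a) = C1 - sin(3*a)/3


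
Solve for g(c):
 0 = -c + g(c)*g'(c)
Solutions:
 g(c) = -sqrt(C1 + c^2)
 g(c) = sqrt(C1 + c^2)


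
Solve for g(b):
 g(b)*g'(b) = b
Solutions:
 g(b) = -sqrt(C1 + b^2)
 g(b) = sqrt(C1 + b^2)


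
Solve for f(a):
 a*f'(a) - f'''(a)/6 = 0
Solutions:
 f(a) = C1 + Integral(C2*airyai(6^(1/3)*a) + C3*airybi(6^(1/3)*a), a)


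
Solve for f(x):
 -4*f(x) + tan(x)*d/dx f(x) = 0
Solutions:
 f(x) = C1*sin(x)^4


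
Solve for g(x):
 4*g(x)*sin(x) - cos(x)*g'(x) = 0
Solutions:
 g(x) = C1/cos(x)^4


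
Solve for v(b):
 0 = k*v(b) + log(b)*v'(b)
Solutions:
 v(b) = C1*exp(-k*li(b))


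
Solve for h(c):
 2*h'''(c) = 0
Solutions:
 h(c) = C1 + C2*c + C3*c^2


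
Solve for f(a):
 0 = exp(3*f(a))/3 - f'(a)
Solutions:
 f(a) = log(-1/(C1 + a))/3
 f(a) = log((-1/(C1 + a))^(1/3)*(-1 - sqrt(3)*I)/2)
 f(a) = log((-1/(C1 + a))^(1/3)*(-1 + sqrt(3)*I)/2)


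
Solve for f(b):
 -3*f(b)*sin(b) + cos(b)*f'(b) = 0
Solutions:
 f(b) = C1/cos(b)^3


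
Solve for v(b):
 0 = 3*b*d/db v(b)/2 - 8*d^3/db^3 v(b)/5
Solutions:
 v(b) = C1 + Integral(C2*airyai(15^(1/3)*2^(2/3)*b/4) + C3*airybi(15^(1/3)*2^(2/3)*b/4), b)


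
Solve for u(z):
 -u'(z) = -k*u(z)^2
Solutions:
 u(z) = -1/(C1 + k*z)


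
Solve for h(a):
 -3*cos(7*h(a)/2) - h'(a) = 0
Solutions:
 h(a) = -2*asin((C1 + exp(21*a))/(C1 - exp(21*a)))/7 + 2*pi/7
 h(a) = 2*asin((C1 + exp(21*a))/(C1 - exp(21*a)))/7


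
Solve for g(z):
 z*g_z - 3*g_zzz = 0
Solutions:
 g(z) = C1 + Integral(C2*airyai(3^(2/3)*z/3) + C3*airybi(3^(2/3)*z/3), z)


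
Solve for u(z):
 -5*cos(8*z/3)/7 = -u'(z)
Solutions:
 u(z) = C1 + 15*sin(8*z/3)/56


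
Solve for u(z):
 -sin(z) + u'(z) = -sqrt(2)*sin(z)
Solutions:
 u(z) = C1 - cos(z) + sqrt(2)*cos(z)


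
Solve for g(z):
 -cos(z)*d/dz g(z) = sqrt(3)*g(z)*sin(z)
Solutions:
 g(z) = C1*cos(z)^(sqrt(3))


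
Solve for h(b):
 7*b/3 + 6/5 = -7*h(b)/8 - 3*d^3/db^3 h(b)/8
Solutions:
 h(b) = C3*exp(-3^(2/3)*7^(1/3)*b/3) - 8*b/3 + (C1*sin(3^(1/6)*7^(1/3)*b/2) + C2*cos(3^(1/6)*7^(1/3)*b/2))*exp(3^(2/3)*7^(1/3)*b/6) - 48/35


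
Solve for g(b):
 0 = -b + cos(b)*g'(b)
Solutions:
 g(b) = C1 + Integral(b/cos(b), b)


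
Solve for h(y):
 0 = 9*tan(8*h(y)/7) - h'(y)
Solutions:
 h(y) = -7*asin(C1*exp(72*y/7))/8 + 7*pi/8
 h(y) = 7*asin(C1*exp(72*y/7))/8


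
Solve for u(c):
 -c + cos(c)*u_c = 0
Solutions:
 u(c) = C1 + Integral(c/cos(c), c)


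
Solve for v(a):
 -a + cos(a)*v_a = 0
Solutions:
 v(a) = C1 + Integral(a/cos(a), a)


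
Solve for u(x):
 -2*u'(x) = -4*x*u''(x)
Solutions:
 u(x) = C1 + C2*x^(3/2)


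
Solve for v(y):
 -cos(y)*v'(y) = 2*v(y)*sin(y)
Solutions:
 v(y) = C1*cos(y)^2


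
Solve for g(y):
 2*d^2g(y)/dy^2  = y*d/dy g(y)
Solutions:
 g(y) = C1 + C2*erfi(y/2)


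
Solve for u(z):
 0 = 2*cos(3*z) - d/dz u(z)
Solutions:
 u(z) = C1 + 2*sin(3*z)/3


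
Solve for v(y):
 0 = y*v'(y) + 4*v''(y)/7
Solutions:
 v(y) = C1 + C2*erf(sqrt(14)*y/4)


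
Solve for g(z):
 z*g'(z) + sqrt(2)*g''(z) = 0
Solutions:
 g(z) = C1 + C2*erf(2^(1/4)*z/2)


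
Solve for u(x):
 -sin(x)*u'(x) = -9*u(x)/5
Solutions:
 u(x) = C1*(cos(x) - 1)^(9/10)/(cos(x) + 1)^(9/10)


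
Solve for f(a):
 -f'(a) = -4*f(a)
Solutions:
 f(a) = C1*exp(4*a)


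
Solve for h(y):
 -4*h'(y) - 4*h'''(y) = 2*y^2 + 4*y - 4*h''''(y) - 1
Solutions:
 h(y) = C1 + C2*exp(y*(-2^(2/3)*(3*sqrt(93) + 29)^(1/3) - 2*2^(1/3)/(3*sqrt(93) + 29)^(1/3) + 4)/12)*sin(2^(1/3)*sqrt(3)*y*(-2^(1/3)*(3*sqrt(93) + 29)^(1/3) + 2/(3*sqrt(93) + 29)^(1/3))/12) + C3*exp(y*(-2^(2/3)*(3*sqrt(93) + 29)^(1/3) - 2*2^(1/3)/(3*sqrt(93) + 29)^(1/3) + 4)/12)*cos(2^(1/3)*sqrt(3)*y*(-2^(1/3)*(3*sqrt(93) + 29)^(1/3) + 2/(3*sqrt(93) + 29)^(1/3))/12) + C4*exp(y*(2*2^(1/3)/(3*sqrt(93) + 29)^(1/3) + 2 + 2^(2/3)*(3*sqrt(93) + 29)^(1/3))/6) - y^3/6 - y^2/2 + 5*y/4


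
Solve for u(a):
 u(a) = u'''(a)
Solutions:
 u(a) = C3*exp(a) + (C1*sin(sqrt(3)*a/2) + C2*cos(sqrt(3)*a/2))*exp(-a/2)


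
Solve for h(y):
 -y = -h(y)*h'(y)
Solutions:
 h(y) = -sqrt(C1 + y^2)
 h(y) = sqrt(C1 + y^2)


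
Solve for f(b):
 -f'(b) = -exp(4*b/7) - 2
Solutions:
 f(b) = C1 + 2*b + 7*exp(4*b/7)/4


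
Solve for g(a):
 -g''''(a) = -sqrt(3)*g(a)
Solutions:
 g(a) = C1*exp(-3^(1/8)*a) + C2*exp(3^(1/8)*a) + C3*sin(3^(1/8)*a) + C4*cos(3^(1/8)*a)


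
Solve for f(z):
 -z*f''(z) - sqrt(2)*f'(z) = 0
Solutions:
 f(z) = C1 + C2*z^(1 - sqrt(2))


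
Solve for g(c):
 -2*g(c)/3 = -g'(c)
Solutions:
 g(c) = C1*exp(2*c/3)


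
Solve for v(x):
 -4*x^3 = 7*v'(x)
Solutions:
 v(x) = C1 - x^4/7


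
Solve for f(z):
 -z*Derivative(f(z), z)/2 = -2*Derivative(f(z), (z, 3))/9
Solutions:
 f(z) = C1 + Integral(C2*airyai(2^(1/3)*3^(2/3)*z/2) + C3*airybi(2^(1/3)*3^(2/3)*z/2), z)


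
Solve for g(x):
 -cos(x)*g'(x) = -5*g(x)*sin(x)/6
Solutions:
 g(x) = C1/cos(x)^(5/6)


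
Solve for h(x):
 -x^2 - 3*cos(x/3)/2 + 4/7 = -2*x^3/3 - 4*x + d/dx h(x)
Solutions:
 h(x) = C1 + x^4/6 - x^3/3 + 2*x^2 + 4*x/7 - 9*sin(x/3)/2


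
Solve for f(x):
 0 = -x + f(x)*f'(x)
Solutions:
 f(x) = -sqrt(C1 + x^2)
 f(x) = sqrt(C1 + x^2)


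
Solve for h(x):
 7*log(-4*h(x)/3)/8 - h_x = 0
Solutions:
 -8*Integral(1/(log(-_y) - log(3) + 2*log(2)), (_y, h(x)))/7 = C1 - x


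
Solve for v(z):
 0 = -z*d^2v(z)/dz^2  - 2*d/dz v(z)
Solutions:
 v(z) = C1 + C2/z


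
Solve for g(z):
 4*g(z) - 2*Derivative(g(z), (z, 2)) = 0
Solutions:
 g(z) = C1*exp(-sqrt(2)*z) + C2*exp(sqrt(2)*z)


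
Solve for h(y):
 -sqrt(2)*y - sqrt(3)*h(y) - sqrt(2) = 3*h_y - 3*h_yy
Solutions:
 h(y) = C1*exp(y*(3 + sqrt(3)*sqrt(3 + 4*sqrt(3)))/6) + C2*exp(y*(-sqrt(3)*sqrt(3 + 4*sqrt(3)) + 3)/6) - sqrt(6)*y/3 - sqrt(6)/3 + sqrt(2)


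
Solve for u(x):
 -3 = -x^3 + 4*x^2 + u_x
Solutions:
 u(x) = C1 + x^4/4 - 4*x^3/3 - 3*x


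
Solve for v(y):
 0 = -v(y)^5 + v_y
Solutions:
 v(y) = -(-1/(C1 + 4*y))^(1/4)
 v(y) = (-1/(C1 + 4*y))^(1/4)
 v(y) = -I*(-1/(C1 + 4*y))^(1/4)
 v(y) = I*(-1/(C1 + 4*y))^(1/4)


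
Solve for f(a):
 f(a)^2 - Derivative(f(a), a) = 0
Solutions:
 f(a) = -1/(C1 + a)


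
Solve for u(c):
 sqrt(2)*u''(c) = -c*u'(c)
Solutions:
 u(c) = C1 + C2*erf(2^(1/4)*c/2)


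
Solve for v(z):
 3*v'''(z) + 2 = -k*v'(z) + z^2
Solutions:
 v(z) = C1 + C2*exp(-sqrt(3)*z*sqrt(-k)/3) + C3*exp(sqrt(3)*z*sqrt(-k)/3) + z^3/(3*k) - 2*z/k - 6*z/k^2


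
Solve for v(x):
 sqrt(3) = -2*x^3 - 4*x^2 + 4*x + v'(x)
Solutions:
 v(x) = C1 + x^4/2 + 4*x^3/3 - 2*x^2 + sqrt(3)*x


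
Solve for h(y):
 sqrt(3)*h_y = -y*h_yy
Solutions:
 h(y) = C1 + C2*y^(1 - sqrt(3))


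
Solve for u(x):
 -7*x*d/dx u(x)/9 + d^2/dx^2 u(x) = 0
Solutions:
 u(x) = C1 + C2*erfi(sqrt(14)*x/6)


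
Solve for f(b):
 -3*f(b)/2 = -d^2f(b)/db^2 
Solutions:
 f(b) = C1*exp(-sqrt(6)*b/2) + C2*exp(sqrt(6)*b/2)


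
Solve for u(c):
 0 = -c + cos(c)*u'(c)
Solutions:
 u(c) = C1 + Integral(c/cos(c), c)


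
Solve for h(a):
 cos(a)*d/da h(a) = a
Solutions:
 h(a) = C1 + Integral(a/cos(a), a)


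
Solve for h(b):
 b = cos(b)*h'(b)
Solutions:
 h(b) = C1 + Integral(b/cos(b), b)


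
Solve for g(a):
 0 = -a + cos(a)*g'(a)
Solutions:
 g(a) = C1 + Integral(a/cos(a), a)


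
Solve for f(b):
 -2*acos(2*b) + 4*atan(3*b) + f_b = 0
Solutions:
 f(b) = C1 + 2*b*acos(2*b) - 4*b*atan(3*b) - sqrt(1 - 4*b^2) + 2*log(9*b^2 + 1)/3


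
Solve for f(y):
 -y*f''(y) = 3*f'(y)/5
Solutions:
 f(y) = C1 + C2*y^(2/5)


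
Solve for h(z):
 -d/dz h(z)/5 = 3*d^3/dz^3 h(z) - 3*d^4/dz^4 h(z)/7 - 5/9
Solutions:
 h(z) = C1 + C2*exp(z*(-10^(2/3)*7^(1/3)*(3*sqrt(989) + 499)^(1/3) - 70*10^(1/3)*7^(2/3)/(3*sqrt(989) + 499)^(1/3) + 140)/60)*sin(sqrt(3)*70^(1/3)*z*(-10^(1/3)*(3*sqrt(989) + 499)^(1/3) + 70*7^(1/3)/(3*sqrt(989) + 499)^(1/3))/60) + C3*exp(z*(-10^(2/3)*7^(1/3)*(3*sqrt(989) + 499)^(1/3) - 70*10^(1/3)*7^(2/3)/(3*sqrt(989) + 499)^(1/3) + 140)/60)*cos(sqrt(3)*70^(1/3)*z*(-10^(1/3)*(3*sqrt(989) + 499)^(1/3) + 70*7^(1/3)/(3*sqrt(989) + 499)^(1/3))/60) + C4*exp(z*(70*10^(1/3)*7^(2/3)/(3*sqrt(989) + 499)^(1/3) + 70 + 10^(2/3)*7^(1/3)*(3*sqrt(989) + 499)^(1/3))/30) + 25*z/9


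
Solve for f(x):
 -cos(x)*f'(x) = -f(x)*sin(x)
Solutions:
 f(x) = C1/cos(x)


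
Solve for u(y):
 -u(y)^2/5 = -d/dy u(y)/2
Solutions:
 u(y) = -5/(C1 + 2*y)


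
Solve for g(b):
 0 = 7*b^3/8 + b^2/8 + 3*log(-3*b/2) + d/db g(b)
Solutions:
 g(b) = C1 - 7*b^4/32 - b^3/24 - 3*b*log(-b) + 3*b*(-log(3) + log(2) + 1)


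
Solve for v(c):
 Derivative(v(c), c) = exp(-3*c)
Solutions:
 v(c) = C1 - exp(-3*c)/3


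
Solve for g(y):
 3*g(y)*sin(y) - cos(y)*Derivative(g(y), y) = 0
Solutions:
 g(y) = C1/cos(y)^3


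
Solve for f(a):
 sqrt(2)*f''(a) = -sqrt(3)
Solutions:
 f(a) = C1 + C2*a - sqrt(6)*a^2/4


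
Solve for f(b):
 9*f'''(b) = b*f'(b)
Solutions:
 f(b) = C1 + Integral(C2*airyai(3^(1/3)*b/3) + C3*airybi(3^(1/3)*b/3), b)


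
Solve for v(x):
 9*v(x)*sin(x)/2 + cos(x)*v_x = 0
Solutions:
 v(x) = C1*cos(x)^(9/2)


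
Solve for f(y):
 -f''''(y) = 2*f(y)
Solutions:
 f(y) = (C1*sin(2^(3/4)*y/2) + C2*cos(2^(3/4)*y/2))*exp(-2^(3/4)*y/2) + (C3*sin(2^(3/4)*y/2) + C4*cos(2^(3/4)*y/2))*exp(2^(3/4)*y/2)


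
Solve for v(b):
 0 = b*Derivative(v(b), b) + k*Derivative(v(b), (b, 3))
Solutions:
 v(b) = C1 + Integral(C2*airyai(b*(-1/k)^(1/3)) + C3*airybi(b*(-1/k)^(1/3)), b)


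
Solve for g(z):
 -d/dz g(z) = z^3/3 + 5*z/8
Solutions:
 g(z) = C1 - z^4/12 - 5*z^2/16


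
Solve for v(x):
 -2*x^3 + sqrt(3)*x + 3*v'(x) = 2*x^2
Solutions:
 v(x) = C1 + x^4/6 + 2*x^3/9 - sqrt(3)*x^2/6


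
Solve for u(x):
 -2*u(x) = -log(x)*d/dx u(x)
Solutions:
 u(x) = C1*exp(2*li(x))


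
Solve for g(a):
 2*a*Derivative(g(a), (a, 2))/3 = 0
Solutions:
 g(a) = C1 + C2*a


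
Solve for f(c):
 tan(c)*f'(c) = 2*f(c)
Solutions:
 f(c) = C1*sin(c)^2


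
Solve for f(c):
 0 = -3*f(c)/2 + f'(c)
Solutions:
 f(c) = C1*exp(3*c/2)


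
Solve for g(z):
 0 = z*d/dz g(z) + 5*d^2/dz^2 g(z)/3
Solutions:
 g(z) = C1 + C2*erf(sqrt(30)*z/10)


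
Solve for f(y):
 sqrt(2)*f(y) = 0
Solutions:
 f(y) = 0


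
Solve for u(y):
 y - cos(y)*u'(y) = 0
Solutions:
 u(y) = C1 + Integral(y/cos(y), y)


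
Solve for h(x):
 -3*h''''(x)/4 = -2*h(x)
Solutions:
 h(x) = C1*exp(-6^(3/4)*x/3) + C2*exp(6^(3/4)*x/3) + C3*sin(6^(3/4)*x/3) + C4*cos(6^(3/4)*x/3)


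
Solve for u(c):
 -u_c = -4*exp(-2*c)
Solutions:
 u(c) = C1 - 2*exp(-2*c)


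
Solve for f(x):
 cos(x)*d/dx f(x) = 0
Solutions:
 f(x) = C1


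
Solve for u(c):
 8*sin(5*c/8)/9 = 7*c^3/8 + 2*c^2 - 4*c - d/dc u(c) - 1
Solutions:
 u(c) = C1 + 7*c^4/32 + 2*c^3/3 - 2*c^2 - c + 64*cos(5*c/8)/45


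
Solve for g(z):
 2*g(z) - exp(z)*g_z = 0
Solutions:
 g(z) = C1*exp(-2*exp(-z))


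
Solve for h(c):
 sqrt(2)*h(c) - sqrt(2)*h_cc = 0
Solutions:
 h(c) = C1*exp(-c) + C2*exp(c)


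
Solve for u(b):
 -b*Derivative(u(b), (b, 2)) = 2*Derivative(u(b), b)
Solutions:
 u(b) = C1 + C2/b


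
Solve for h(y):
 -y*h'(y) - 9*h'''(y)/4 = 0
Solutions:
 h(y) = C1 + Integral(C2*airyai(-2^(2/3)*3^(1/3)*y/3) + C3*airybi(-2^(2/3)*3^(1/3)*y/3), y)


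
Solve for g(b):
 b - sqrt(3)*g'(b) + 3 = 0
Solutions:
 g(b) = C1 + sqrt(3)*b^2/6 + sqrt(3)*b


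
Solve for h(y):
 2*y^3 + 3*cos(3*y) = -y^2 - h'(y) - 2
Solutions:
 h(y) = C1 - y^4/2 - y^3/3 - 2*y - sin(3*y)


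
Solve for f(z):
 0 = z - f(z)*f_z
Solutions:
 f(z) = -sqrt(C1 + z^2)
 f(z) = sqrt(C1 + z^2)


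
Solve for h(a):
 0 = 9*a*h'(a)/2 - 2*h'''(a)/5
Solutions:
 h(a) = C1 + Integral(C2*airyai(90^(1/3)*a/2) + C3*airybi(90^(1/3)*a/2), a)


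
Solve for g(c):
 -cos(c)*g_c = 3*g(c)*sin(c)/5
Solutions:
 g(c) = C1*cos(c)^(3/5)


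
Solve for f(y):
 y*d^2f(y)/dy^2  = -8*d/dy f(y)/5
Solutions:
 f(y) = C1 + C2/y^(3/5)


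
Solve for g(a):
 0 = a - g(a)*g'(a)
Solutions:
 g(a) = -sqrt(C1 + a^2)
 g(a) = sqrt(C1 + a^2)


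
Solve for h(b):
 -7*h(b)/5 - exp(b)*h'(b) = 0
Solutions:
 h(b) = C1*exp(7*exp(-b)/5)


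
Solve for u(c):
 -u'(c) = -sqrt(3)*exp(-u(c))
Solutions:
 u(c) = log(C1 + sqrt(3)*c)


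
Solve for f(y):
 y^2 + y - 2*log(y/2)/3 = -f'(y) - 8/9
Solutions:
 f(y) = C1 - y^3/3 - y^2/2 + 2*y*log(y)/3 - 14*y/9 - 2*y*log(2)/3


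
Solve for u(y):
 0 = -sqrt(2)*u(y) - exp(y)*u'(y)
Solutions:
 u(y) = C1*exp(sqrt(2)*exp(-y))


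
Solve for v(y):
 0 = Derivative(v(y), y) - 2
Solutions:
 v(y) = C1 + 2*y


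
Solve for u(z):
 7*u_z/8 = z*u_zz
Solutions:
 u(z) = C1 + C2*z^(15/8)


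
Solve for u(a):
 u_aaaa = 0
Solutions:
 u(a) = C1 + C2*a + C3*a^2 + C4*a^3


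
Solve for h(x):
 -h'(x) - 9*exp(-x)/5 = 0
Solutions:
 h(x) = C1 + 9*exp(-x)/5


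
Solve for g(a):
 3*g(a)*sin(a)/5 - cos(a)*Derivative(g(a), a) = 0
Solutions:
 g(a) = C1/cos(a)^(3/5)


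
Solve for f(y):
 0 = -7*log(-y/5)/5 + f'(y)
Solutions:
 f(y) = C1 + 7*y*log(-y)/5 + 7*y*(-log(5) - 1)/5


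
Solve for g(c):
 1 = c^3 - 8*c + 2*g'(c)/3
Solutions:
 g(c) = C1 - 3*c^4/8 + 6*c^2 + 3*c/2


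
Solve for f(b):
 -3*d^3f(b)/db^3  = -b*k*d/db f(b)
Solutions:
 f(b) = C1 + Integral(C2*airyai(3^(2/3)*b*k^(1/3)/3) + C3*airybi(3^(2/3)*b*k^(1/3)/3), b)


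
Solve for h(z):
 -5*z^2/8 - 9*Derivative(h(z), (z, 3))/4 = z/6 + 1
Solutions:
 h(z) = C1 + C2*z + C3*z^2 - z^5/216 - z^4/324 - 2*z^3/27


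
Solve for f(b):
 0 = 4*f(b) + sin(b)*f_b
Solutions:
 f(b) = C1*(cos(b)^2 + 2*cos(b) + 1)/(cos(b)^2 - 2*cos(b) + 1)


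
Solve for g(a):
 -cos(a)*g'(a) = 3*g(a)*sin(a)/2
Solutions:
 g(a) = C1*cos(a)^(3/2)


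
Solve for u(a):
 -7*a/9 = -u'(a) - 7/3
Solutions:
 u(a) = C1 + 7*a^2/18 - 7*a/3


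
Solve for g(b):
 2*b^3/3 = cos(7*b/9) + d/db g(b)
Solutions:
 g(b) = C1 + b^4/6 - 9*sin(7*b/9)/7


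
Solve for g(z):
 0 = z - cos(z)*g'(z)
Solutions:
 g(z) = C1 + Integral(z/cos(z), z)


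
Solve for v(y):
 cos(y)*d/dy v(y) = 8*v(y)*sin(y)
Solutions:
 v(y) = C1/cos(y)^8


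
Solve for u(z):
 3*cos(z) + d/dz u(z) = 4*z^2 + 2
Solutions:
 u(z) = C1 + 4*z^3/3 + 2*z - 3*sin(z)


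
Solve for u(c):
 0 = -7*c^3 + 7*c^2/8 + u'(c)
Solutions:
 u(c) = C1 + 7*c^4/4 - 7*c^3/24


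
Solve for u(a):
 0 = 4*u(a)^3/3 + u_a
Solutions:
 u(a) = -sqrt(6)*sqrt(-1/(C1 - 4*a))/2
 u(a) = sqrt(6)*sqrt(-1/(C1 - 4*a))/2


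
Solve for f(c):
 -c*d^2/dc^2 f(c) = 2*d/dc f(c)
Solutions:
 f(c) = C1 + C2/c


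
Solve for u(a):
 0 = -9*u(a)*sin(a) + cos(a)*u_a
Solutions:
 u(a) = C1/cos(a)^9


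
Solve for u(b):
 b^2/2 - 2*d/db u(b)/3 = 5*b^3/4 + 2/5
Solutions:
 u(b) = C1 - 15*b^4/32 + b^3/4 - 3*b/5


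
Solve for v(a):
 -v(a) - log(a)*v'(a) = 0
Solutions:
 v(a) = C1*exp(-li(a))


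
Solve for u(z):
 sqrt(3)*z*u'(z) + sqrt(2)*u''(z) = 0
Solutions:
 u(z) = C1 + C2*erf(6^(1/4)*z/2)


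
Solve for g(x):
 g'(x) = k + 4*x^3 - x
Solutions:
 g(x) = C1 + k*x + x^4 - x^2/2


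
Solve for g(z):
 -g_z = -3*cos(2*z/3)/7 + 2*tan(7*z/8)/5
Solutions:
 g(z) = C1 + 16*log(cos(7*z/8))/35 + 9*sin(2*z/3)/14


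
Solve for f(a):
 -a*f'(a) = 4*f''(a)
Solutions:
 f(a) = C1 + C2*erf(sqrt(2)*a/4)


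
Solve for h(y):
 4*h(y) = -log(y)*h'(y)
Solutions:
 h(y) = C1*exp(-4*li(y))


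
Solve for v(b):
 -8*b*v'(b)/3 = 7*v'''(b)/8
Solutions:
 v(b) = C1 + Integral(C2*airyai(-4*21^(2/3)*b/21) + C3*airybi(-4*21^(2/3)*b/21), b)


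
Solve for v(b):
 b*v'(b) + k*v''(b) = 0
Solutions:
 v(b) = C1 + C2*sqrt(k)*erf(sqrt(2)*b*sqrt(1/k)/2)


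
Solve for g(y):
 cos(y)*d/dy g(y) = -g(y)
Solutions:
 g(y) = C1*sqrt(sin(y) - 1)/sqrt(sin(y) + 1)


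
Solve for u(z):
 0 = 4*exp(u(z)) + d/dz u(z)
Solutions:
 u(z) = log(1/(C1 + 4*z))


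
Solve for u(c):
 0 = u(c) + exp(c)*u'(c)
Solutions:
 u(c) = C1*exp(exp(-c))


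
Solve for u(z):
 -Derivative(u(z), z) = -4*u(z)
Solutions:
 u(z) = C1*exp(4*z)


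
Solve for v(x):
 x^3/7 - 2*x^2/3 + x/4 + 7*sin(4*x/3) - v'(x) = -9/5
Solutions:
 v(x) = C1 + x^4/28 - 2*x^3/9 + x^2/8 + 9*x/5 - 21*cos(4*x/3)/4


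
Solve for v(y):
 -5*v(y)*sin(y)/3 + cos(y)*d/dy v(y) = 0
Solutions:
 v(y) = C1/cos(y)^(5/3)


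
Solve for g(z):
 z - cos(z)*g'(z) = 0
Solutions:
 g(z) = C1 + Integral(z/cos(z), z)


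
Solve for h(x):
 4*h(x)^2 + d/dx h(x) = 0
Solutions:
 h(x) = 1/(C1 + 4*x)


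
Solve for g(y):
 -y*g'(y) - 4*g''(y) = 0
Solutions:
 g(y) = C1 + C2*erf(sqrt(2)*y/4)


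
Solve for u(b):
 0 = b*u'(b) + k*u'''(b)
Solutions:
 u(b) = C1 + Integral(C2*airyai(b*(-1/k)^(1/3)) + C3*airybi(b*(-1/k)^(1/3)), b)


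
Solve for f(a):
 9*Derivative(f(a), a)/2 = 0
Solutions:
 f(a) = C1


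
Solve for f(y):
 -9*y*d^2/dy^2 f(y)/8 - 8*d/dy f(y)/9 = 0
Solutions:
 f(y) = C1 + C2*y^(17/81)


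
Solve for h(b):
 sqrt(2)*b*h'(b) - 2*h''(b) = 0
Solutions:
 h(b) = C1 + C2*erfi(2^(1/4)*b/2)


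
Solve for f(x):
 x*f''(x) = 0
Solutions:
 f(x) = C1 + C2*x


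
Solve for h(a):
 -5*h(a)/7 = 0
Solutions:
 h(a) = 0


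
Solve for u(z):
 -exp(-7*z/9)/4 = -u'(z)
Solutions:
 u(z) = C1 - 9*exp(-7*z/9)/28


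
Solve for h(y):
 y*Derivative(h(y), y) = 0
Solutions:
 h(y) = C1


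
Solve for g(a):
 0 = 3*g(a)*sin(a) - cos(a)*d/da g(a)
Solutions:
 g(a) = C1/cos(a)^3


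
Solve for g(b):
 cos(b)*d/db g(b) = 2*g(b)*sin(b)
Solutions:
 g(b) = C1/cos(b)^2


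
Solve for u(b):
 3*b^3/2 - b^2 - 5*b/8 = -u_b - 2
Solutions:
 u(b) = C1 - 3*b^4/8 + b^3/3 + 5*b^2/16 - 2*b


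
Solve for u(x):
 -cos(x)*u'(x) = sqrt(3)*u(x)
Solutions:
 u(x) = C1*(sin(x) - 1)^(sqrt(3)/2)/(sin(x) + 1)^(sqrt(3)/2)


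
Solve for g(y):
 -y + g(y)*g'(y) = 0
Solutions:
 g(y) = -sqrt(C1 + y^2)
 g(y) = sqrt(C1 + y^2)


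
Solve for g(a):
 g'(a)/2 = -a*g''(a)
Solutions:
 g(a) = C1 + C2*sqrt(a)


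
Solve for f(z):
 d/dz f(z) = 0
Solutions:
 f(z) = C1


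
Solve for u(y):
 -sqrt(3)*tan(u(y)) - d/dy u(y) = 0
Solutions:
 u(y) = pi - asin(C1*exp(-sqrt(3)*y))
 u(y) = asin(C1*exp(-sqrt(3)*y))


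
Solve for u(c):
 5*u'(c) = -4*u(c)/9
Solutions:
 u(c) = C1*exp(-4*c/45)


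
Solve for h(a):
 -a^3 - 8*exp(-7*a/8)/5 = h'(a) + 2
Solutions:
 h(a) = C1 - a^4/4 - 2*a + 64*exp(-7*a/8)/35


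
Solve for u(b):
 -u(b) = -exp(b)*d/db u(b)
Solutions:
 u(b) = C1*exp(-exp(-b))


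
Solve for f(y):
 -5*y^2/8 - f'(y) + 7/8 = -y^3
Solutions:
 f(y) = C1 + y^4/4 - 5*y^3/24 + 7*y/8


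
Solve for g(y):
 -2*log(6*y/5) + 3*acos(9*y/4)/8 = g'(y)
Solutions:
 g(y) = C1 - 2*y*log(y) + 3*y*acos(9*y/4)/8 - 2*y*log(6) + 2*y + 2*y*log(5) - sqrt(16 - 81*y^2)/24


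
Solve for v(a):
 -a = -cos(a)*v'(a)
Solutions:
 v(a) = C1 + Integral(a/cos(a), a)


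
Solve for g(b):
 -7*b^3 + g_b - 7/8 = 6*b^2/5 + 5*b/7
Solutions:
 g(b) = C1 + 7*b^4/4 + 2*b^3/5 + 5*b^2/14 + 7*b/8


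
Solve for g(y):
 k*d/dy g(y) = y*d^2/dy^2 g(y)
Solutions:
 g(y) = C1 + y^(re(k) + 1)*(C2*sin(log(y)*Abs(im(k))) + C3*cos(log(y)*im(k)))


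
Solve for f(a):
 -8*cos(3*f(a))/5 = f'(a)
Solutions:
 8*a/5 - log(sin(3*f(a)) - 1)/6 + log(sin(3*f(a)) + 1)/6 = C1


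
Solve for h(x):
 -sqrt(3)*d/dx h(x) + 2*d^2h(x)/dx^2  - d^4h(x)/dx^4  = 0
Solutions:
 h(x) = C1 + C4*exp(-sqrt(3)*x) + (C2*sin(x/2) + C3*cos(x/2))*exp(sqrt(3)*x/2)


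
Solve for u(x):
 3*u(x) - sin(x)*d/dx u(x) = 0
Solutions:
 u(x) = C1*(cos(x) - 1)^(3/2)/(cos(x) + 1)^(3/2)


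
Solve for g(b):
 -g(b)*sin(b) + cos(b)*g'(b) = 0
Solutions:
 g(b) = C1/cos(b)


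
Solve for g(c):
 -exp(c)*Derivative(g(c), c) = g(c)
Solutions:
 g(c) = C1*exp(exp(-c))


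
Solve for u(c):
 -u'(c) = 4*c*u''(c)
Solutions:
 u(c) = C1 + C2*c^(3/4)


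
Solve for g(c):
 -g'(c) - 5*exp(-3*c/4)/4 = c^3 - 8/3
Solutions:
 g(c) = C1 - c^4/4 + 8*c/3 + 5*exp(-3*c/4)/3


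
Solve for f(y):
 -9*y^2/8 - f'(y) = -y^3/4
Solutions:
 f(y) = C1 + y^4/16 - 3*y^3/8


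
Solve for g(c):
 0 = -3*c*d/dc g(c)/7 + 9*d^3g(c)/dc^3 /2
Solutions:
 g(c) = C1 + Integral(C2*airyai(2^(1/3)*21^(2/3)*c/21) + C3*airybi(2^(1/3)*21^(2/3)*c/21), c)


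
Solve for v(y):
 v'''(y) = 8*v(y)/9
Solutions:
 v(y) = C3*exp(2*3^(1/3)*y/3) + (C1*sin(3^(5/6)*y/3) + C2*cos(3^(5/6)*y/3))*exp(-3^(1/3)*y/3)


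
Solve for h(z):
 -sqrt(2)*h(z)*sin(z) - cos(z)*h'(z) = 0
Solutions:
 h(z) = C1*cos(z)^(sqrt(2))


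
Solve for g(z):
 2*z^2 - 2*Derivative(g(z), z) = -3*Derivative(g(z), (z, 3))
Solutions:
 g(z) = C1 + C2*exp(-sqrt(6)*z/3) + C3*exp(sqrt(6)*z/3) + z^3/3 + 3*z


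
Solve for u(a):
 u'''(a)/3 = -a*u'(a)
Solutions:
 u(a) = C1 + Integral(C2*airyai(-3^(1/3)*a) + C3*airybi(-3^(1/3)*a), a)


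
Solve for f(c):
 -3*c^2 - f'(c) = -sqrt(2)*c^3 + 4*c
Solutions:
 f(c) = C1 + sqrt(2)*c^4/4 - c^3 - 2*c^2


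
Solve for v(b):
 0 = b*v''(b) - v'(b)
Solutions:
 v(b) = C1 + C2*b^2


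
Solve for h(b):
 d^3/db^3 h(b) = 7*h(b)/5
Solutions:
 h(b) = C3*exp(5^(2/3)*7^(1/3)*b/5) + (C1*sin(sqrt(3)*5^(2/3)*7^(1/3)*b/10) + C2*cos(sqrt(3)*5^(2/3)*7^(1/3)*b/10))*exp(-5^(2/3)*7^(1/3)*b/10)


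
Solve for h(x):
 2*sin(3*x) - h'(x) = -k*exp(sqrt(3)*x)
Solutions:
 h(x) = C1 + sqrt(3)*k*exp(sqrt(3)*x)/3 - 2*cos(3*x)/3


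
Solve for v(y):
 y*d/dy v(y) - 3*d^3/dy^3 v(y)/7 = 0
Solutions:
 v(y) = C1 + Integral(C2*airyai(3^(2/3)*7^(1/3)*y/3) + C3*airybi(3^(2/3)*7^(1/3)*y/3), y)


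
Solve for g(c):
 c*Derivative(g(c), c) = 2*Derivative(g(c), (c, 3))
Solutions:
 g(c) = C1 + Integral(C2*airyai(2^(2/3)*c/2) + C3*airybi(2^(2/3)*c/2), c)


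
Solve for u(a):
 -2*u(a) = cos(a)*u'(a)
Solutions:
 u(a) = C1*(sin(a) - 1)/(sin(a) + 1)


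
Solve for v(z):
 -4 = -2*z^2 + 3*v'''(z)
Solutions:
 v(z) = C1 + C2*z + C3*z^2 + z^5/90 - 2*z^3/9


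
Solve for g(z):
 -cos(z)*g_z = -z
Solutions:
 g(z) = C1 + Integral(z/cos(z), z)


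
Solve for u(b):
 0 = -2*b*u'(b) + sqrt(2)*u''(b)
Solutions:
 u(b) = C1 + C2*erfi(2^(3/4)*b/2)


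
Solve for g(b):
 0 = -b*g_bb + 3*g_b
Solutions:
 g(b) = C1 + C2*b^4


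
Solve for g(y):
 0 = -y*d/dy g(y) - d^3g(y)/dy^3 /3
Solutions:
 g(y) = C1 + Integral(C2*airyai(-3^(1/3)*y) + C3*airybi(-3^(1/3)*y), y)


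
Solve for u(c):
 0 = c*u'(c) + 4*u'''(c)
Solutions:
 u(c) = C1 + Integral(C2*airyai(-2^(1/3)*c/2) + C3*airybi(-2^(1/3)*c/2), c)


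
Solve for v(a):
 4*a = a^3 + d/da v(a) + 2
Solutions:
 v(a) = C1 - a^4/4 + 2*a^2 - 2*a


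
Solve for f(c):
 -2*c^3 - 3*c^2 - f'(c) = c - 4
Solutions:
 f(c) = C1 - c^4/2 - c^3 - c^2/2 + 4*c


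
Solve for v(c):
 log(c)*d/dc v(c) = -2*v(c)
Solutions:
 v(c) = C1*exp(-2*li(c))


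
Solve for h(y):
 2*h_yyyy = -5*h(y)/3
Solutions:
 h(y) = (C1*sin(10^(1/4)*3^(3/4)*y/6) + C2*cos(10^(1/4)*3^(3/4)*y/6))*exp(-10^(1/4)*3^(3/4)*y/6) + (C3*sin(10^(1/4)*3^(3/4)*y/6) + C4*cos(10^(1/4)*3^(3/4)*y/6))*exp(10^(1/4)*3^(3/4)*y/6)


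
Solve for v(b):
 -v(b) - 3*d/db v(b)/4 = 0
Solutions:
 v(b) = C1*exp(-4*b/3)


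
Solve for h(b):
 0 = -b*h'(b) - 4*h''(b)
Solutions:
 h(b) = C1 + C2*erf(sqrt(2)*b/4)
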